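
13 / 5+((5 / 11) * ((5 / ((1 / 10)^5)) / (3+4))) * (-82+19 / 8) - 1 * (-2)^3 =-142186917 / 55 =-2585216.67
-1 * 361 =-361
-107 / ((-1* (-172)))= -107 / 172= -0.62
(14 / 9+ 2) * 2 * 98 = 6272 / 9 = 696.89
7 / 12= 0.58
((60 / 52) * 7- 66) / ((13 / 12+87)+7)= -9036 / 14833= -0.61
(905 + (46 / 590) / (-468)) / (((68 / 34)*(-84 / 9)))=-124944277 / 2577120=-48.48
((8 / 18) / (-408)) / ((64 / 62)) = -31 / 29376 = -0.00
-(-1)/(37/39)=39/37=1.05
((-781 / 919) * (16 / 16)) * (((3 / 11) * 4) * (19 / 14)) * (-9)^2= -655614 / 6433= -101.91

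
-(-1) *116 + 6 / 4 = 235 / 2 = 117.50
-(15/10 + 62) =-127/2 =-63.50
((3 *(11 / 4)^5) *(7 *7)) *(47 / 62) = 1112701359 / 63488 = 17526.17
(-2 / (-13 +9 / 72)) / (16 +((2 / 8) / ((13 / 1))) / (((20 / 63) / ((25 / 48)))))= 53248 / 5495359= 0.01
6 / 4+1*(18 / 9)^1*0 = 3 / 2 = 1.50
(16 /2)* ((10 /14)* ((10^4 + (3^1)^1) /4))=14290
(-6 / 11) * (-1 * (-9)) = -54 / 11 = -4.91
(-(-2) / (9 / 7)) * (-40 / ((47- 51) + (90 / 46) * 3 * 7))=-12880 / 7677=-1.68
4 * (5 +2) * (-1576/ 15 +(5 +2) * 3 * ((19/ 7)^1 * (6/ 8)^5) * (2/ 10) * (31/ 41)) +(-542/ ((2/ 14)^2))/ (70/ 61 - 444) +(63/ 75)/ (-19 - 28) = -1411579022065751/ 499737388800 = -2824.64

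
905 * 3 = 2715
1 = 1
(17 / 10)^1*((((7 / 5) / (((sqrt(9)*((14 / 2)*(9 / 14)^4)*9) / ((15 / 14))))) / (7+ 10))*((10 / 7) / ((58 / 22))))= 4312 / 1712421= 0.00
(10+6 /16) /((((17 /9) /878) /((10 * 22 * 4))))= 72145260 /17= 4243838.82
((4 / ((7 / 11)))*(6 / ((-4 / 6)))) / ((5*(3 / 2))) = -264 / 35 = -7.54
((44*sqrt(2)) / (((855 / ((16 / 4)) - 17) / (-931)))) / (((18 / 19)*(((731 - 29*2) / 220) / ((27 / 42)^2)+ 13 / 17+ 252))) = -1.19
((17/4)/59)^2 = 0.01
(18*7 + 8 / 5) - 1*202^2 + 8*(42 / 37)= -7523454 / 185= -40667.32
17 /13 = 1.31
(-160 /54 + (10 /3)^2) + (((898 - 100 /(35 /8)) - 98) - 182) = 114022 /189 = 603.29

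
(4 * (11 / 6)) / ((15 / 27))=66 / 5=13.20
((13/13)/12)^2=1/144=0.01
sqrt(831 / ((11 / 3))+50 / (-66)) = sqrt(245982) / 33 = 15.03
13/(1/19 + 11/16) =3952/225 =17.56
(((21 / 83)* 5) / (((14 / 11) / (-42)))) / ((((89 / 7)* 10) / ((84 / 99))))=-2058 / 7387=-0.28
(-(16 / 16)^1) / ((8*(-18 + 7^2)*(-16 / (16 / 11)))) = 1 / 2728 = 0.00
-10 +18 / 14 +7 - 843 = -5913 / 7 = -844.71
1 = 1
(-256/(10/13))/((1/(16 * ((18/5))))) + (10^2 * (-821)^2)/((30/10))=1683664804/75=22448864.05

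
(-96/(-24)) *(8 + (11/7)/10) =1142/35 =32.63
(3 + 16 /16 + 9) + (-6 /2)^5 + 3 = -227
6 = 6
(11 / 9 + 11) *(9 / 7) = 110 / 7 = 15.71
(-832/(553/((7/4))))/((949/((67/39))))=-1072/224913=-0.00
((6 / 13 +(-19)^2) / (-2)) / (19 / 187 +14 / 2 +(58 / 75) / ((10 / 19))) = -329517375 / 15626962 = -21.09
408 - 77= 331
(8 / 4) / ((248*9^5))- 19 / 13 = -139119431 / 95186988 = -1.46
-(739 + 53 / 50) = -37003 / 50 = -740.06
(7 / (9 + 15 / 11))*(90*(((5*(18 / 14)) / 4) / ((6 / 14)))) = 17325 / 76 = 227.96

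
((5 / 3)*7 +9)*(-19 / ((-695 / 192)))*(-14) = -1055488 / 695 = -1518.69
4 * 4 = 16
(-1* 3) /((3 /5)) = -5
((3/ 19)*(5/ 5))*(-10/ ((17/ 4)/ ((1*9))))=-1080/ 323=-3.34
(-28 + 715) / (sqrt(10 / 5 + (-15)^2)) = 687* sqrt(227) / 227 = 45.60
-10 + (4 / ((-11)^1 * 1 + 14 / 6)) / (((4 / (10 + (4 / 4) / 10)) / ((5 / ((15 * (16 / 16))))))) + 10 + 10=2499 / 260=9.61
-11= -11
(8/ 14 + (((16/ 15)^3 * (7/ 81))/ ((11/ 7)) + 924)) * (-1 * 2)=-38927035856/ 21049875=-1849.28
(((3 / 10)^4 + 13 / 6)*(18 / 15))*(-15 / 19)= -2.06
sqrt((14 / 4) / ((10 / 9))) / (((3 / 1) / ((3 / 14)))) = 3 * sqrt(35) / 140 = 0.13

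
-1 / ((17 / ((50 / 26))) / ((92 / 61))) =-2300 / 13481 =-0.17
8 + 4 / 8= 17 / 2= 8.50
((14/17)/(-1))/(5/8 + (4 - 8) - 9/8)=0.18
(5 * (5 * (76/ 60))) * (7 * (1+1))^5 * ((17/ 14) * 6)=124083680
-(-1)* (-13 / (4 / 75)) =-243.75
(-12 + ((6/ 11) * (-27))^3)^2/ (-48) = -379407421875/ 1771561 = -214165.60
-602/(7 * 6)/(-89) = 43/267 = 0.16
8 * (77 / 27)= 22.81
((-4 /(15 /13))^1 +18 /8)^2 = 5329 /3600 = 1.48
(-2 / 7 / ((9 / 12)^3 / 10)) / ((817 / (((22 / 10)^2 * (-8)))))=247808 / 772065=0.32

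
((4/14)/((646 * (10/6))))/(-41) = -0.00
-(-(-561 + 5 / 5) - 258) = -302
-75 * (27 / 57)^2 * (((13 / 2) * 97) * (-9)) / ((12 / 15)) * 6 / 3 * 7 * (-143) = -345070600875 / 1444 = -238968560.16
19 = 19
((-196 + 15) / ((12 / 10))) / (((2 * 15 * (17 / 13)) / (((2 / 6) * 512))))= -301184 / 459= -656.17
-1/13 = -0.08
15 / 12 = 5 / 4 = 1.25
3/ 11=0.27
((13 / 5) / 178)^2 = 169 / 792100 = 0.00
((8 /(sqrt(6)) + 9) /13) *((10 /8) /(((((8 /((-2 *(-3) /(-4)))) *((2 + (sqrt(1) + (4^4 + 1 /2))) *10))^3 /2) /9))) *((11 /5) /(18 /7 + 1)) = -6237 /1723144217600000 -231 *sqrt(6) /430786054400000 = -0.00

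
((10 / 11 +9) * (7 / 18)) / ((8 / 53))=40439 / 1584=25.53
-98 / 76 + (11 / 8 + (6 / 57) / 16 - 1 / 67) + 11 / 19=3341 / 5092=0.66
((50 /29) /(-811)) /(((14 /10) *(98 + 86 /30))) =-0.00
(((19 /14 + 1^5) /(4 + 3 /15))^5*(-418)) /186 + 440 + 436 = 736301008302649 /840646341024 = 875.87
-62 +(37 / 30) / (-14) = -26077 / 420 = -62.09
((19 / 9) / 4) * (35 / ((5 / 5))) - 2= 593 / 36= 16.47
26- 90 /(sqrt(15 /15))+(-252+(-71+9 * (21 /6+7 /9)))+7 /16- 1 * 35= -6129 /16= -383.06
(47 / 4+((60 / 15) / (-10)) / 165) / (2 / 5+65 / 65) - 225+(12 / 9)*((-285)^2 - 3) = 499326787 / 4620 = 108079.39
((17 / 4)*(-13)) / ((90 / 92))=-5083 / 90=-56.48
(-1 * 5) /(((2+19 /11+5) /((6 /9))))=-55 /144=-0.38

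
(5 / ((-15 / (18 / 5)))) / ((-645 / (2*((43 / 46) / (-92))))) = -1 / 26450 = -0.00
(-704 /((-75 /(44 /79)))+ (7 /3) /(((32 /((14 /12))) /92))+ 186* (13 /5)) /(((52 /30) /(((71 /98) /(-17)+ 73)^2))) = 298108481759884031 /195462583680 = 1525143.46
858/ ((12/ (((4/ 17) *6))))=1716/ 17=100.94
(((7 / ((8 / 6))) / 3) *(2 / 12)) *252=147 / 2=73.50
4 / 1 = 4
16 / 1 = 16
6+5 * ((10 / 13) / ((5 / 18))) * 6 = 1158 / 13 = 89.08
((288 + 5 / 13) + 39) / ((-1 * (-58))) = 2128 / 377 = 5.64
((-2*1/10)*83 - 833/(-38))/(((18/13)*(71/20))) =4381/4047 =1.08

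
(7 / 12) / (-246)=-7 / 2952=-0.00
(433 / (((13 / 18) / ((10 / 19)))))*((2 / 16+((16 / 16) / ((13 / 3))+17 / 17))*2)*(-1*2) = -5494770 / 3211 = -1711.23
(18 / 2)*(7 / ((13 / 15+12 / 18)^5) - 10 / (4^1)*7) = -1931766795 / 12872686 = -150.07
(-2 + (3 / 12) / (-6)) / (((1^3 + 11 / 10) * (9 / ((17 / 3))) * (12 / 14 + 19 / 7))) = -833 / 4860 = -0.17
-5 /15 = -1 /3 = -0.33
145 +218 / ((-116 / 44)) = 1807 / 29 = 62.31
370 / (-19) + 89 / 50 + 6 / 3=-14909 / 950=-15.69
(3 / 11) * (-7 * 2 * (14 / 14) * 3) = -126 / 11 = -11.45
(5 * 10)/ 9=50/ 9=5.56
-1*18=-18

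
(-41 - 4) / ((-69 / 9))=135 / 23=5.87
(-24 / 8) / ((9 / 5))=-1.67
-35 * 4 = -140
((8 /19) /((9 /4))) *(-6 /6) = -32 /171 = -0.19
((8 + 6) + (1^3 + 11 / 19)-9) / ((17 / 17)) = 125 / 19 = 6.58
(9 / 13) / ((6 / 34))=51 / 13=3.92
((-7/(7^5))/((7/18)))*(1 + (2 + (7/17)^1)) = -1044/285719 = -0.00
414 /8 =207 /4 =51.75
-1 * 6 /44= -3 /22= -0.14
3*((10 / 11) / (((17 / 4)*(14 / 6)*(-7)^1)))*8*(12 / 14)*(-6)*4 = 414720 / 64141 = 6.47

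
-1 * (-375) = 375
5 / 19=0.26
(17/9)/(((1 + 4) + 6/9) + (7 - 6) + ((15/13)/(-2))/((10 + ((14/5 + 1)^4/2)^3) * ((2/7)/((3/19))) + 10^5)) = 3249004671042520013/11467074848136054090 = 0.28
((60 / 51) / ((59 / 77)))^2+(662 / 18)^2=110411451649 / 81486729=1354.96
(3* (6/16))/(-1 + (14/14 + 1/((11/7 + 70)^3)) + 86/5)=5658817545/86517046408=0.07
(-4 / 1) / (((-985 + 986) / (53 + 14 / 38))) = -4056 / 19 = -213.47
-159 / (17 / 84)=-785.65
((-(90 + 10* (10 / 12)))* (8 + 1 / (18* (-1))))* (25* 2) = -1054625 / 27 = -39060.19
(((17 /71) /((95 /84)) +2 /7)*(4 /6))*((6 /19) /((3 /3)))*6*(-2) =-1127328 /897085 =-1.26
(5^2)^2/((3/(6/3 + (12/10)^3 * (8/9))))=2210/3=736.67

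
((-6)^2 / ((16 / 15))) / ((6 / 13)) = 585 / 8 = 73.12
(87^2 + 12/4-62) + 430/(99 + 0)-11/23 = 17109071/2277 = 7513.87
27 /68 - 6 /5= -273 /340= -0.80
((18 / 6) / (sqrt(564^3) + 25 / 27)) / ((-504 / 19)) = 4275 / 7324076387656 - 650997*sqrt(141) / 915509548457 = -0.00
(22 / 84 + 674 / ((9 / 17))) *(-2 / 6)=-160445 / 378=-424.46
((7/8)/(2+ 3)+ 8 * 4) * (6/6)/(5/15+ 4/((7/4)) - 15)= -2079/800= -2.60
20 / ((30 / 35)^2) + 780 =7265 / 9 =807.22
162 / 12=27 / 2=13.50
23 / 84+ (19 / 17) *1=1.39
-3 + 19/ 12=-17/ 12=-1.42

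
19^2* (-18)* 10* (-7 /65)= 90972 /13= 6997.85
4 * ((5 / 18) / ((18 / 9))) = 5 / 9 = 0.56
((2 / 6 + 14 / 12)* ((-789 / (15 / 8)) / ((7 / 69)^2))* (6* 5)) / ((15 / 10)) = -60102864 / 49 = -1226589.06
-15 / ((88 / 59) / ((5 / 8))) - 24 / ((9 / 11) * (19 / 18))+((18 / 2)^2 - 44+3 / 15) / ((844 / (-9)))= -34.47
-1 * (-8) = 8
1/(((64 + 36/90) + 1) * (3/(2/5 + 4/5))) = 2/327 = 0.01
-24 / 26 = -12 / 13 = -0.92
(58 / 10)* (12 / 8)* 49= 426.30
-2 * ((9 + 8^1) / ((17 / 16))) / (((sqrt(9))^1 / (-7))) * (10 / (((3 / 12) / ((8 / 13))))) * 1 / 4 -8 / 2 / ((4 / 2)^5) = 143321 / 312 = 459.36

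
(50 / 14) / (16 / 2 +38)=25 / 322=0.08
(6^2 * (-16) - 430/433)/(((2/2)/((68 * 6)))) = -101933904/433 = -235413.17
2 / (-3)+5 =13 / 3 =4.33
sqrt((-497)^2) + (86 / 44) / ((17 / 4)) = 93025 / 187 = 497.46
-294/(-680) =147/340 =0.43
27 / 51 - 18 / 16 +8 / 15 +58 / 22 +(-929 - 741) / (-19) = 38572297 / 426360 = 90.47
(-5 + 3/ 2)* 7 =-49/ 2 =-24.50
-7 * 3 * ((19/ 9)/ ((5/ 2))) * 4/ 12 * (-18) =532/ 5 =106.40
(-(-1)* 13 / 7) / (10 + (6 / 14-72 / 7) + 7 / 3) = 3 / 4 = 0.75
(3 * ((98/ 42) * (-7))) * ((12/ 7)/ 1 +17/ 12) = -1841/ 12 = -153.42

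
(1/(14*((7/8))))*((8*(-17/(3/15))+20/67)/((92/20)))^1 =-39600/3283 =-12.06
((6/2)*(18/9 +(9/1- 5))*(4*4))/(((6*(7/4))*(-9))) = -64/21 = -3.05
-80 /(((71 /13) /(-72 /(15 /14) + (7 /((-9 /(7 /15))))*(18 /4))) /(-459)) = -32858280 /71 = -462792.68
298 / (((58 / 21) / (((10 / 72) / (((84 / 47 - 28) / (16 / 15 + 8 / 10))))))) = -49021 / 45936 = -1.07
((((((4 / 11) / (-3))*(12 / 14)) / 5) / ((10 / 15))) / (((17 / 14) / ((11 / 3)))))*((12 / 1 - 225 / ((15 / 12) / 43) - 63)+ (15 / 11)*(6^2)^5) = -426779736 / 55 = -7759631.56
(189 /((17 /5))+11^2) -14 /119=3000 /17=176.47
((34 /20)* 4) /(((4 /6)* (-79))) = -51 /395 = -0.13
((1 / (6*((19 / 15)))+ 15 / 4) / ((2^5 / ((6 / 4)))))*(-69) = -61065 / 4864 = -12.55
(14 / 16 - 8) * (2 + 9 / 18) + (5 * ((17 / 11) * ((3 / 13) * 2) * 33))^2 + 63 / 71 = 2656013037 / 191984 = 13834.55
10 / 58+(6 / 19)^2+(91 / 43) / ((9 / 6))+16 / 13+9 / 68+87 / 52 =1408492430 / 298460721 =4.72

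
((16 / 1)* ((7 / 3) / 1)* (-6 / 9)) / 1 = -224 / 9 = -24.89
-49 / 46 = -1.07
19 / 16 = 1.19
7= 7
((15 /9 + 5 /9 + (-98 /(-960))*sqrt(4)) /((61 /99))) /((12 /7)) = 134519 /58560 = 2.30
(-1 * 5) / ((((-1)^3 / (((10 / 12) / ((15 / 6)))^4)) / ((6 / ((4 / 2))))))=5 / 27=0.19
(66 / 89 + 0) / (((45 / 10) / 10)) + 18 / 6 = 1241 / 267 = 4.65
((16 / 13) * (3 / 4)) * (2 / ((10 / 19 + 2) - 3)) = -152 / 39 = -3.90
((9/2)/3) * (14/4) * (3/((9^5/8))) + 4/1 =26258/6561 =4.00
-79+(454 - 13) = 362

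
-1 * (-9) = 9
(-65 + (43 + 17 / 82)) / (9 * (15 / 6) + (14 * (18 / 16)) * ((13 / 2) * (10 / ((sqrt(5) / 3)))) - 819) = -325234 * sqrt(5) / 30421467 - 421732 / 30421467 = -0.04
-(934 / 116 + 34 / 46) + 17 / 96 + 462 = 453.39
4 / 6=2 / 3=0.67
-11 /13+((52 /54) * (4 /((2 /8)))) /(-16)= -635 /351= -1.81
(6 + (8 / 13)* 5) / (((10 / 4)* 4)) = 59 / 65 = 0.91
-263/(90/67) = -17621/90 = -195.79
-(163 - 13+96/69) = -3482/23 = -151.39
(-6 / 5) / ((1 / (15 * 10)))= -180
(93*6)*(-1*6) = -3348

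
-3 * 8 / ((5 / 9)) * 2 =-432 / 5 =-86.40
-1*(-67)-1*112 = -45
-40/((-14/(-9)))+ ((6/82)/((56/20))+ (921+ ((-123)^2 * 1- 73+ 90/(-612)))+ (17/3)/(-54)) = 12607685803/790398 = 15951.06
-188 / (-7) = 188 / 7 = 26.86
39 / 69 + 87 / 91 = 3184 / 2093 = 1.52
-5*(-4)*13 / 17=260 / 17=15.29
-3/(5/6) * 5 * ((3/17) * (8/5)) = -432/85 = -5.08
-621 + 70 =-551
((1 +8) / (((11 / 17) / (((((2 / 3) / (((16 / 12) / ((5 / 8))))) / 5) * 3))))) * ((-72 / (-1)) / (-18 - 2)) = -9.39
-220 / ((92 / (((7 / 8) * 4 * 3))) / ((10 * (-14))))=80850 / 23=3515.22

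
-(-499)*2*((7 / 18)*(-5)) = -17465 / 9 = -1940.56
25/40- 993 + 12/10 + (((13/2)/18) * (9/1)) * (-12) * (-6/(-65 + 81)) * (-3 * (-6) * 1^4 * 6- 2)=22363/40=559.08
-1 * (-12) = 12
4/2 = 2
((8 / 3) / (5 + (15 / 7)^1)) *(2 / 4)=14 / 75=0.19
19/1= 19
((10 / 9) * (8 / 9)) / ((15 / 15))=80 / 81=0.99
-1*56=-56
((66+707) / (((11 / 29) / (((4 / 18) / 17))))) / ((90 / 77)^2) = 12082763 / 619650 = 19.50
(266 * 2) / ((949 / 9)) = 4788 / 949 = 5.05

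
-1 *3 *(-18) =54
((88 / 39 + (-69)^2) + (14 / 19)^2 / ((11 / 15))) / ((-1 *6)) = -737795417 / 929214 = -794.00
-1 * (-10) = 10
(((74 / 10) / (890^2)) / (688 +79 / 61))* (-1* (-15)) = 6771 / 33305428700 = 0.00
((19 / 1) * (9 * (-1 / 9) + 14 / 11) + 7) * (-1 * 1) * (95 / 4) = -6365 / 22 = -289.32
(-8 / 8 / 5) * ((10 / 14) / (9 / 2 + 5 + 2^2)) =-2 / 189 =-0.01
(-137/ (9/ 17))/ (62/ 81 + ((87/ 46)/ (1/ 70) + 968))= -482103/ 2051455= -0.24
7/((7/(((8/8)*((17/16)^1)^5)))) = 1419857/1048576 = 1.35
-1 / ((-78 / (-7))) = -7 / 78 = -0.09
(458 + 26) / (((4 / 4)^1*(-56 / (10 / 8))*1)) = -605 / 56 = -10.80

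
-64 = -64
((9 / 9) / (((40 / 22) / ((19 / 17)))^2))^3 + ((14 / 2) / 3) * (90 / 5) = 64965130119990241 / 1544804416000000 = 42.05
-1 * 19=-19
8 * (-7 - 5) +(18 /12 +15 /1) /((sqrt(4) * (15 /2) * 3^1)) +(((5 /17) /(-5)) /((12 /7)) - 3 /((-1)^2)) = -33547 /340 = -98.67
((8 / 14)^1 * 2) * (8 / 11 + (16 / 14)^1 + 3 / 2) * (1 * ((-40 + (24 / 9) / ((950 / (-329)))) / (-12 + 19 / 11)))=40354672 / 2630075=15.34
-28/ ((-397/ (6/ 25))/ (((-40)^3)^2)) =27525120000/ 397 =69332795.97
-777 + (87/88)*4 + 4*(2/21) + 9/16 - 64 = -3090233/3696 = -836.10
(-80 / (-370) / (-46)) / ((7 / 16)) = -64 / 5957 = -0.01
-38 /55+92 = 5022 /55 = 91.31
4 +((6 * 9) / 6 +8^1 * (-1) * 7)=-43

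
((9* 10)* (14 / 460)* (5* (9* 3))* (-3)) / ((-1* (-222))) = -8505 / 1702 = -5.00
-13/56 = -0.23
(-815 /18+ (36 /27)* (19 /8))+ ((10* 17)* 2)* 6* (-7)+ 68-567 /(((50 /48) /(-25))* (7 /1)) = -110791 /9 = -12310.11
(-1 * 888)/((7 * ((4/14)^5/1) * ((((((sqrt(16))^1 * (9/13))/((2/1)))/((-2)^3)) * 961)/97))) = 112023457/2883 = 38856.56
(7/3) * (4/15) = 28/45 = 0.62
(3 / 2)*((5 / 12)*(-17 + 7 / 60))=-10.55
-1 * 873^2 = -762129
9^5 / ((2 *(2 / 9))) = 531441 / 4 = 132860.25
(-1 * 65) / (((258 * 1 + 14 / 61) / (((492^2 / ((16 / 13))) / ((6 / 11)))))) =-259941435 / 2864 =-90761.67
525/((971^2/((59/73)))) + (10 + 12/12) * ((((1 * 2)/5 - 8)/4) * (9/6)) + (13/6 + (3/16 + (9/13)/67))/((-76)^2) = -2605214824612639997/83103229472190720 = -31.35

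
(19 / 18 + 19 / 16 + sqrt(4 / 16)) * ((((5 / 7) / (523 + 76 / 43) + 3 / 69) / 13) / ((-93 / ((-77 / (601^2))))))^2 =39145299875 / 228293906332804676779075609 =0.00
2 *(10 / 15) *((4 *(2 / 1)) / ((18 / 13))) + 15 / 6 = 551 / 54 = 10.20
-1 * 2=-2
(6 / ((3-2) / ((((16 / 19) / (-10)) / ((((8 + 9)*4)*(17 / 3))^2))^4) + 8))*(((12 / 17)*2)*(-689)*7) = -569586654 / 134758472711611616805388632787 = -0.00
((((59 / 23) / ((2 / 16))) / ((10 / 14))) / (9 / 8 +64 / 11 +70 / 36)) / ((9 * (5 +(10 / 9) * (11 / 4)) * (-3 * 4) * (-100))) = 109032 / 2934383125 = 0.00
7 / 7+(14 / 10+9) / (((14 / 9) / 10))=475 / 7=67.86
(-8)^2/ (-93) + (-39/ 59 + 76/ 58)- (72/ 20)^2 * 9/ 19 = -466938643/ 75583425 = -6.18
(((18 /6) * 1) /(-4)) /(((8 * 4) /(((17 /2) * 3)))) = -153 /256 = -0.60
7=7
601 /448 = 1.34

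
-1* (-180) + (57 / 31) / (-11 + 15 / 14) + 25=882547 / 4309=204.81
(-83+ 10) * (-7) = 511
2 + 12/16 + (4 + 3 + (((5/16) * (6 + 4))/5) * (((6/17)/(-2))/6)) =2647/272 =9.73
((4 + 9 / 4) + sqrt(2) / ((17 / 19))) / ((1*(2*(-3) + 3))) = -2.61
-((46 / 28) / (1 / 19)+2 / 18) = -3947 / 126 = -31.33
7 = 7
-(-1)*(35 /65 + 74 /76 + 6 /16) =1.89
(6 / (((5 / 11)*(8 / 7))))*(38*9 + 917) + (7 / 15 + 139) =176171 / 12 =14680.92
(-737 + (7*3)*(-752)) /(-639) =16529 /639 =25.87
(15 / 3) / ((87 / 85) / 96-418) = -13600 / 1136931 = -0.01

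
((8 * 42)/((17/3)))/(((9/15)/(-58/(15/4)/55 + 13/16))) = 49091/935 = 52.50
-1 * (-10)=10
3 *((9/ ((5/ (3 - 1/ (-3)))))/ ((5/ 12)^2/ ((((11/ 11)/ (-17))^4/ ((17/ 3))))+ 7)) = 7776/ 35499449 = 0.00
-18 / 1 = -18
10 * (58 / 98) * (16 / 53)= 4640 / 2597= 1.79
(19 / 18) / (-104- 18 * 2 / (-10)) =-95 / 9036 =-0.01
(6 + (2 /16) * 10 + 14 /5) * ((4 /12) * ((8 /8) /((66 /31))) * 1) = 2077 /1320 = 1.57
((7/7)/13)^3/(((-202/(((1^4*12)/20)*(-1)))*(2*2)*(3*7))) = 1/62131160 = 0.00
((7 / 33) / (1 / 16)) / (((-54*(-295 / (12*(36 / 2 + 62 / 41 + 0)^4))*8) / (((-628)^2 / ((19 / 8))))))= 7236977950720000000 / 940800390057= 7692362.83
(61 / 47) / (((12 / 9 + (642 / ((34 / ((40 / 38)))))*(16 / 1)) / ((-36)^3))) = -189.61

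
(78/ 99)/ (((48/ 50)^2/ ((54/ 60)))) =1625/ 2112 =0.77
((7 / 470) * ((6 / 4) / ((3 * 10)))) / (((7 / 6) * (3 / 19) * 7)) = 19 / 32900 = 0.00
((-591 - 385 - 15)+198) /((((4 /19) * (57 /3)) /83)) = -65819 /4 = -16454.75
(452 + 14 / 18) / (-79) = -4075 / 711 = -5.73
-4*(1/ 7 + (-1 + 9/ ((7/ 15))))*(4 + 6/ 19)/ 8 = -39.77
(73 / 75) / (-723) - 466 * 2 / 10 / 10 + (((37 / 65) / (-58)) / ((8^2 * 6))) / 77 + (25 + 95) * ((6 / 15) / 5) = 22457736577 / 80593793280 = 0.28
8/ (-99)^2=8/ 9801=0.00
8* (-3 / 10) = -12 / 5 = -2.40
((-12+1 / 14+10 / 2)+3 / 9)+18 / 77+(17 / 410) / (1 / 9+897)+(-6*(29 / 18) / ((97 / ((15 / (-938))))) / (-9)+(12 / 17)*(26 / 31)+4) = -1263975419349473 / 714282982611660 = -1.77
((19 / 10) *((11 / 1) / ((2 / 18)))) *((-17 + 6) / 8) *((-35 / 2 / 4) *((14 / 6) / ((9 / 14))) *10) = 3942785 / 96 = 41070.68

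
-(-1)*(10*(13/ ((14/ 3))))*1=195/ 7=27.86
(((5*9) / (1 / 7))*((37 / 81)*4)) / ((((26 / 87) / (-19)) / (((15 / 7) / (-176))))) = 509675 / 1144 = 445.52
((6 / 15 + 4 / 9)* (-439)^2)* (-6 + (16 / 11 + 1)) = -95204174 / 165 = -576994.99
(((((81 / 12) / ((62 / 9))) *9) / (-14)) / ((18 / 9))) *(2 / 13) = -2187 / 45136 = -0.05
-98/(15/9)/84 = -0.70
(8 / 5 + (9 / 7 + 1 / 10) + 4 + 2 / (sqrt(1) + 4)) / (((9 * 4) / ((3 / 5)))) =0.12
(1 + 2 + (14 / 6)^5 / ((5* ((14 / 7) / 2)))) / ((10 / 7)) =71582 / 6075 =11.78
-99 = -99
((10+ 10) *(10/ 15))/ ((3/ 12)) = 160/ 3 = 53.33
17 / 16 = 1.06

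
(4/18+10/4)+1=67/18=3.72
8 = 8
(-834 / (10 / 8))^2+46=11130046 / 25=445201.84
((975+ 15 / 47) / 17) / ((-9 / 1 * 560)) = -191 / 16779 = -0.01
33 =33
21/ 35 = 3/ 5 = 0.60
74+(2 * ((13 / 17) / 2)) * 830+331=17675 / 17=1039.71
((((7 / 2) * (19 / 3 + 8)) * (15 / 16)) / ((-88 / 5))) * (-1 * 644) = 1211525 / 704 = 1720.92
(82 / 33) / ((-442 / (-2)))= 82 / 7293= 0.01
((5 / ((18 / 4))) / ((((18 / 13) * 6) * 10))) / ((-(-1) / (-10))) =-65 / 486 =-0.13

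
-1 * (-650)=650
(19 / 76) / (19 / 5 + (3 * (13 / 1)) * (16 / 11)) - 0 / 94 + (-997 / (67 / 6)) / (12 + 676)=-9640129 / 76726792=-0.13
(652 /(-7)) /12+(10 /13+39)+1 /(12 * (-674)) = 7852519 /245336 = 32.01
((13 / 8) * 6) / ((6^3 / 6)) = 13 / 48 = 0.27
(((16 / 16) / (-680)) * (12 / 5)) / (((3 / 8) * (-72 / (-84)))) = -14 / 1275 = -0.01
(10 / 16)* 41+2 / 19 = 3911 / 152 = 25.73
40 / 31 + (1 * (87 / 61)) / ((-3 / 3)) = -257 / 1891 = -0.14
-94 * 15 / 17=-1410 / 17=-82.94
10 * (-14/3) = -140/3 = -46.67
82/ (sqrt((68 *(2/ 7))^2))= 4.22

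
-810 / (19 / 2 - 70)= 1620 / 121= 13.39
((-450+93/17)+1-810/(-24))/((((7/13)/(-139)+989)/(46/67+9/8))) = -48891845405/65136803968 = -0.75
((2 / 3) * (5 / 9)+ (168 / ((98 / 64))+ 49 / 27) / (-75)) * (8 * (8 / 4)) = -253264 / 14175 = -17.87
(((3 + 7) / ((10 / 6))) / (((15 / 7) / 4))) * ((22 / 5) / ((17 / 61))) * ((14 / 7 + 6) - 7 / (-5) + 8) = 6538224 / 2125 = 3076.81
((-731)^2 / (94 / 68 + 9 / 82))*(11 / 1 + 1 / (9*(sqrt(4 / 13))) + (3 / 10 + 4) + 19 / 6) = 372449617*sqrt(13) / 18720 + 103168543909 / 15600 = 6685103.57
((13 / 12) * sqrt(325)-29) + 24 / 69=-659 / 23 + 65 * sqrt(13) / 12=-9.12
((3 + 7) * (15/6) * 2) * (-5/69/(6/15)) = -9.06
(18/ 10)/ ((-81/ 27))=-0.60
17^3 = 4913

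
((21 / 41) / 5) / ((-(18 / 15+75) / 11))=-77 / 5207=-0.01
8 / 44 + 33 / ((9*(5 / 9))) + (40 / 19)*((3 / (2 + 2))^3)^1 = 64121 / 8360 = 7.67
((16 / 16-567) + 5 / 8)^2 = 20457529 / 64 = 319648.89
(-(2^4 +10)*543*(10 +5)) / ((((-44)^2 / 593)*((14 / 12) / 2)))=-188369415 / 1694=-111198.00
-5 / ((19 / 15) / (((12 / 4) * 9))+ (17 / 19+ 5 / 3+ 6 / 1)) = -38475 / 66241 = -0.58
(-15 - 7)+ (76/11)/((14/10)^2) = -9958/539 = -18.47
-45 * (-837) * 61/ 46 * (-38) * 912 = -39812206320/ 23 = -1730965492.17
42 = 42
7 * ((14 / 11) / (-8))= -49 / 44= -1.11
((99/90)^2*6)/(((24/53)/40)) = 641.30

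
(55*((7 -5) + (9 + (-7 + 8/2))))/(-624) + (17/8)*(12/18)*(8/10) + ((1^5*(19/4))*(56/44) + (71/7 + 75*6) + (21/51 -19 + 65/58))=449.15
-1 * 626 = -626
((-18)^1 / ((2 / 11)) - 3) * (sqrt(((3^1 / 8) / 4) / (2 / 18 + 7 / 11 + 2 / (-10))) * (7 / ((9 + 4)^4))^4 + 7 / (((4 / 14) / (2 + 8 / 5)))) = -44982 / 5 - 367353 * sqrt(89430) / 721311604354566947644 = -8996.40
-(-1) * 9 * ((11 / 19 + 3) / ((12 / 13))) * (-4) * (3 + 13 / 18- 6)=18122 / 57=317.93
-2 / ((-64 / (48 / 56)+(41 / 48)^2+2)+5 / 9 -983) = 1536 / 809765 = 0.00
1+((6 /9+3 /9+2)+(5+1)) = 10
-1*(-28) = 28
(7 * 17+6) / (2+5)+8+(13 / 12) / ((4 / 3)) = 26.67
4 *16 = 64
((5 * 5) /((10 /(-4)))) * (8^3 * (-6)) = 30720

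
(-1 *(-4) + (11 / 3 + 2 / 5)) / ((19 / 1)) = 121 / 285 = 0.42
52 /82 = 26 /41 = 0.63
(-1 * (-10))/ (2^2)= 5/ 2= 2.50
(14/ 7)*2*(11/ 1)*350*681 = 10487400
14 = 14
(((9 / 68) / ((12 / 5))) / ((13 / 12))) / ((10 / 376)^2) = 79524 / 1105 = 71.97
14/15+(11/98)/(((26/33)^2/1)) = 1107157/993720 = 1.11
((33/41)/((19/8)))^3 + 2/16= 619927091/3781833112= 0.16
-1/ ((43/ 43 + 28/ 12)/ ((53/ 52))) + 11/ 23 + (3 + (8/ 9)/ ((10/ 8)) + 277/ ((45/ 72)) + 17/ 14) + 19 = 352099613/ 753480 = 467.30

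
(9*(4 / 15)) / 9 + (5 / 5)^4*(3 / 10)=17 / 30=0.57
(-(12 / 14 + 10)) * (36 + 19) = -4180 / 7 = -597.14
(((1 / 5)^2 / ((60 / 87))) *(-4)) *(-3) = 87 / 125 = 0.70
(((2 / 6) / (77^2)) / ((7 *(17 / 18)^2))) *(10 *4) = 4320 / 11994367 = 0.00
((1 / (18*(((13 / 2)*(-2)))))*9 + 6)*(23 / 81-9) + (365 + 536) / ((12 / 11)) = 3259901 / 4212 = 773.96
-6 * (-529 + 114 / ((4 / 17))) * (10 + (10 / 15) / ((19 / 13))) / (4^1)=13261 / 19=697.95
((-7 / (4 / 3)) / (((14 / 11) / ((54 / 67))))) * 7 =-6237 / 268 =-23.27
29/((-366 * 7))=-0.01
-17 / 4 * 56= -238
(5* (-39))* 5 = -975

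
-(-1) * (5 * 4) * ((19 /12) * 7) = 665 /3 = 221.67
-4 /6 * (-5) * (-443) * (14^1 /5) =-12404 /3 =-4134.67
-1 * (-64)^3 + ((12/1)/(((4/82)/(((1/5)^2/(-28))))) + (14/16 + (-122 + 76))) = 366937933/1400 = 262098.52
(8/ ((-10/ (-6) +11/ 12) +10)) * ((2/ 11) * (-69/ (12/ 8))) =-8832/ 1661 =-5.32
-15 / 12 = -5 / 4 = -1.25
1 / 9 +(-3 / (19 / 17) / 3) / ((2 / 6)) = -440 / 171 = -2.57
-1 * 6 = -6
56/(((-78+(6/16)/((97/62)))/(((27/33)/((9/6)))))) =-43456/110627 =-0.39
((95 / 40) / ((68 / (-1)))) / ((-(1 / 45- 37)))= -855 / 905216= -0.00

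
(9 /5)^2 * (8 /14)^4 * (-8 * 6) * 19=-18911232 /60025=-315.06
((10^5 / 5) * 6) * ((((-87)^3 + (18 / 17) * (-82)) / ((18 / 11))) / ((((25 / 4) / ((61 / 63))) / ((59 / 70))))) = -15759627125440 / 2499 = -6306373399.54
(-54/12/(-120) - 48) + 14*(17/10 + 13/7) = 147/80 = 1.84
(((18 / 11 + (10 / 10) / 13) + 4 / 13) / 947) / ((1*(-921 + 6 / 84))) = -4046 / 1745982953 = -0.00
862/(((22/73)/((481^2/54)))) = 7279311143/594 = 12254732.56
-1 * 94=-94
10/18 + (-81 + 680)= 5396/9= 599.56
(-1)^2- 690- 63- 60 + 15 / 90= -4871 / 6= -811.83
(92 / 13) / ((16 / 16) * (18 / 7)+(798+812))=161 / 36686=0.00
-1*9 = -9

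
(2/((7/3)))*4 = 24/7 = 3.43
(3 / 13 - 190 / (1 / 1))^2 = 6086089 / 169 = 36012.36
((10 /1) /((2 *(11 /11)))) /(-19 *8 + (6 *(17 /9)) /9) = -27 /814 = -0.03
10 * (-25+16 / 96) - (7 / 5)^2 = -18772 / 75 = -250.29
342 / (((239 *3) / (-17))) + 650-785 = -34203 / 239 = -143.11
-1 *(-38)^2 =-1444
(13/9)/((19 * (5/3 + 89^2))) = 0.00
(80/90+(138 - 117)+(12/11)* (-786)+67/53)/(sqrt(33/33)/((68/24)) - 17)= 74418860/1484901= 50.12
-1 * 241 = -241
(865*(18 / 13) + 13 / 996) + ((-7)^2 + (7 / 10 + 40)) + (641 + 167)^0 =83411363 / 64740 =1288.41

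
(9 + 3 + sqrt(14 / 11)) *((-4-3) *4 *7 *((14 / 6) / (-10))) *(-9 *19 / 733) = -140.06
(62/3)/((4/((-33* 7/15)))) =-2387/30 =-79.57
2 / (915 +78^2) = 2 / 6999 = 0.00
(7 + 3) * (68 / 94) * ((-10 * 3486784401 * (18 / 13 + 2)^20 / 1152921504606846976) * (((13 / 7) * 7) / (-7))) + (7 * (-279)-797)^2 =477751552035587915226762503947280425 / 63041932562729765491537739776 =7578313.87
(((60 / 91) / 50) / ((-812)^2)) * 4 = 3 / 37500190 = 0.00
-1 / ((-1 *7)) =1 / 7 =0.14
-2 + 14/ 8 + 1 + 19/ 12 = 7/ 3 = 2.33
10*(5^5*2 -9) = 62410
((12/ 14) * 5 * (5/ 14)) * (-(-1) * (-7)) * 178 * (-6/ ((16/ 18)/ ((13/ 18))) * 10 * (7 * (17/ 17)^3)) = 1301625/ 2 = 650812.50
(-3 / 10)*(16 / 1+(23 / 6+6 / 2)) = -137 / 20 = -6.85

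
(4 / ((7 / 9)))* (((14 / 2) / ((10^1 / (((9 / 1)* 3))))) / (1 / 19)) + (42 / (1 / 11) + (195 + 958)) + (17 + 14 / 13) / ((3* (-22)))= 14849947 / 4290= 3461.53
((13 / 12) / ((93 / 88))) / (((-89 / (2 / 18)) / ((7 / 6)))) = -1001 / 670437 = -0.00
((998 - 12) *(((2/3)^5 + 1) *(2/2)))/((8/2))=135575/486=278.96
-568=-568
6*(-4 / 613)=-0.04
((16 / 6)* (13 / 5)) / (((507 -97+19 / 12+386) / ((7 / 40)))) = 364 / 239275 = 0.00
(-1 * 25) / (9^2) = -25 / 81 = -0.31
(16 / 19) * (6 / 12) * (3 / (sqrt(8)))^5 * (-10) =-1215 * sqrt(2) / 304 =-5.65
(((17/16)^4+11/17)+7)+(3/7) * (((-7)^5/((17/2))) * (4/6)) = -556.02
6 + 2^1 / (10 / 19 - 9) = 928 / 161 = 5.76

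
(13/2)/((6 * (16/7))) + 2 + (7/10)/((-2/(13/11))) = 2.06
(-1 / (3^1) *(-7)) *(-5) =-11.67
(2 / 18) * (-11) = -11 / 9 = -1.22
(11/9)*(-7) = -77/9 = -8.56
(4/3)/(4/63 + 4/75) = 525/46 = 11.41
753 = 753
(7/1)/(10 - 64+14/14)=-7/53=-0.13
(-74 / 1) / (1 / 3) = -222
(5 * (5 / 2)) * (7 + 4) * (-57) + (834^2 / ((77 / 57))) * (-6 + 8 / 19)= -443580591 / 154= -2880393.45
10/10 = 1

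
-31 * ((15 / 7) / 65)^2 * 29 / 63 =-899 / 57967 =-0.02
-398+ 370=-28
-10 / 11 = -0.91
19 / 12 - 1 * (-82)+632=8587 / 12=715.58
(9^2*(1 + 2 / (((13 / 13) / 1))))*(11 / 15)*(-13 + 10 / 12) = -21681 / 10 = -2168.10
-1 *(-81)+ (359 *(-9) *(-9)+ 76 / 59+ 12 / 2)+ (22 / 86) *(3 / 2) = 29167.67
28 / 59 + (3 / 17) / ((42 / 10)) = 3627 / 7021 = 0.52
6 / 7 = 0.86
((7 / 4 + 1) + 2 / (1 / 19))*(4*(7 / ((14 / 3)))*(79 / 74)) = 38631 / 148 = 261.02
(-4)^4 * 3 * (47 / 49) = 36096 / 49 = 736.65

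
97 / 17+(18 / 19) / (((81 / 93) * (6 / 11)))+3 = 31105 / 2907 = 10.70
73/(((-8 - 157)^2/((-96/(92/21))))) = -0.06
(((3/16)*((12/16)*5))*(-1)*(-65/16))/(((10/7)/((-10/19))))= -20475/19456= -1.05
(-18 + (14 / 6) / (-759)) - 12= -68317 / 2277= -30.00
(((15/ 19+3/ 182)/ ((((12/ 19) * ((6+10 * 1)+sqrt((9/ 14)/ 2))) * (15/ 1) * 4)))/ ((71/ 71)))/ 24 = 929/ 16752060 -929 * sqrt(7)/ 1250820480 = 0.00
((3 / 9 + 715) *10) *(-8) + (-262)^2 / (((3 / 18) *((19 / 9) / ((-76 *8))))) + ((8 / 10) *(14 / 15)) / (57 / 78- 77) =-17649799376656 / 148725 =-118674058.68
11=11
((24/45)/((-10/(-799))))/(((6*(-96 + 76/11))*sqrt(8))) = -0.03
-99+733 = 634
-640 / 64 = -10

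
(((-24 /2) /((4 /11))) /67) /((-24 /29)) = 0.60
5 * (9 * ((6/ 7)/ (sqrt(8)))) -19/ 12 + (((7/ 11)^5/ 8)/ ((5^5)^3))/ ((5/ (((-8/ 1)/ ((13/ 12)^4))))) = -13335536897129426260049/ 8422444356079101562500 + 135 * sqrt(2)/ 14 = 12.05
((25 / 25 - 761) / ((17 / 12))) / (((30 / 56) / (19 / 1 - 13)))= -102144 / 17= -6008.47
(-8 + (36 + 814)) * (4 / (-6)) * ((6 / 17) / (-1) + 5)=-133036 / 51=-2608.55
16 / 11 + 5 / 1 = 71 / 11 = 6.45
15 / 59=0.25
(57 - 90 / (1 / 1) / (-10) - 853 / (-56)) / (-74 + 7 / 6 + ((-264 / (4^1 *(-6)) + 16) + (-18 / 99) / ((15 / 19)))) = -250195 / 141876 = -1.76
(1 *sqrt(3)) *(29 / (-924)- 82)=-75797 *sqrt(3) / 924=-142.08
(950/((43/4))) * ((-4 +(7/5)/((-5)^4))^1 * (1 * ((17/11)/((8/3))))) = -12105717/59125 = -204.75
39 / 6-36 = -59 / 2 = -29.50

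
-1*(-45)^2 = -2025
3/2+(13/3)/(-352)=1571/1056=1.49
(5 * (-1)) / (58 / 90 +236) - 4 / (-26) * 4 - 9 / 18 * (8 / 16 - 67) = 18741189 / 553748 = 33.84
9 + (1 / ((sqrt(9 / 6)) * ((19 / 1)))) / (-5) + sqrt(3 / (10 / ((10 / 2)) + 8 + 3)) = -sqrt(6) / 285 + sqrt(39) / 13 + 9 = 9.47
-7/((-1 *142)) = 7/142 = 0.05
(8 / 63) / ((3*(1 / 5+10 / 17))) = 680 / 12663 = 0.05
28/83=0.34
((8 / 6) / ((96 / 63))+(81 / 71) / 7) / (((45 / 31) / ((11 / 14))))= 1407307 / 2504880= 0.56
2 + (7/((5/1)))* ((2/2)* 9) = 73/5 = 14.60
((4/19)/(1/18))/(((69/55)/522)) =689040/437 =1576.75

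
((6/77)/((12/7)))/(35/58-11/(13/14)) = -377/93247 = -0.00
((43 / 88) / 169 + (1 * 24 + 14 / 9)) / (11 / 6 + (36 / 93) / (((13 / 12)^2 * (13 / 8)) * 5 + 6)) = 172542303839 / 12544844988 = 13.75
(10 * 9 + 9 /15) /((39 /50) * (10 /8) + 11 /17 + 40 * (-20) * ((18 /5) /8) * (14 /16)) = -61608 /213097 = -0.29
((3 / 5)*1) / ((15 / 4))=4 / 25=0.16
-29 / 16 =-1.81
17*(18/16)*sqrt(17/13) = 153*sqrt(221)/104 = 21.87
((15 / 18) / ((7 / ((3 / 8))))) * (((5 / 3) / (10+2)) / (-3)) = -25 / 12096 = -0.00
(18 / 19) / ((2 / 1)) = 9 / 19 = 0.47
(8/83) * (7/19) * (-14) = -784/1577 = -0.50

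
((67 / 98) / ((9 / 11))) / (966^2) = 737 / 823043592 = 0.00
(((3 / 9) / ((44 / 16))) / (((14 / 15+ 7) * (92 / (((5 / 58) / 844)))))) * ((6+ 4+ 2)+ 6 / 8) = 75 / 346775968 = 0.00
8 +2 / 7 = 58 / 7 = 8.29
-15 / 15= -1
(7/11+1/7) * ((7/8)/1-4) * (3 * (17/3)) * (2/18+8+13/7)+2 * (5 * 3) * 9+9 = -216107/1617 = -133.65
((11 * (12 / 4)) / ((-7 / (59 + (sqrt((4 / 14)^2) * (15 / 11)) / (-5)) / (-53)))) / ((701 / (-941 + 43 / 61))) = -19747.67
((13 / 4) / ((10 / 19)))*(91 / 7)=3211 / 40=80.28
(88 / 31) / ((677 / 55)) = 0.23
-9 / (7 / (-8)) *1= 72 / 7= 10.29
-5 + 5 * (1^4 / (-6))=-5.83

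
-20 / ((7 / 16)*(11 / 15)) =-4800 / 77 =-62.34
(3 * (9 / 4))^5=14348907 / 1024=14012.60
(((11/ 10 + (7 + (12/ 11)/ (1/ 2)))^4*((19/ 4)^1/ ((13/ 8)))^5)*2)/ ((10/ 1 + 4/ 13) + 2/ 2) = 421829.47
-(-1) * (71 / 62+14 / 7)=195 / 62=3.15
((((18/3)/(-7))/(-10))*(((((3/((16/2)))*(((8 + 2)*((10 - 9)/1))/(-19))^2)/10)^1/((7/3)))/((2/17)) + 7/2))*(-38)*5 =-214563/3724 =-57.62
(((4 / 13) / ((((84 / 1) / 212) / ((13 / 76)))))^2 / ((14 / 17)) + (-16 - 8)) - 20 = -98020063 / 2228814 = -43.98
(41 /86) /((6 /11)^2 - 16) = -0.03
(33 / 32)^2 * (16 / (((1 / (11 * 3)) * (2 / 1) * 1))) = 35937 / 128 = 280.76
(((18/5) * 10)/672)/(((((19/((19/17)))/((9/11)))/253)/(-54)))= -16767/476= -35.22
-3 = -3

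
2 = 2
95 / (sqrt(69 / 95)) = 95 * sqrt(6555) / 69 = 111.47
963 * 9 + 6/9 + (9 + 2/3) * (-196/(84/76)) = 62581/9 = 6953.44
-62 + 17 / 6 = -355 / 6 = -59.17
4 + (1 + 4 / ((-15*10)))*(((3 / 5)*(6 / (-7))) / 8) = 13781 / 3500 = 3.94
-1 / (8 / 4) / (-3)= 1 / 6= 0.17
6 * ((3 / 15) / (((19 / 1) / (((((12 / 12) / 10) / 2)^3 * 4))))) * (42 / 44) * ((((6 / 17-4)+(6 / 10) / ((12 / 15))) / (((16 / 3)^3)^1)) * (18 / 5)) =-3015873 / 1455308800000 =-0.00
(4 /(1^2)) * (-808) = -3232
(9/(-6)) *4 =-6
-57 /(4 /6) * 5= -427.50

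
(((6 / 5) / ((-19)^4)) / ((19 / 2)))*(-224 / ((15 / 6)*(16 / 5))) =-336 / 12380495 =-0.00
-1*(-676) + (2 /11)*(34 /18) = 66958 /99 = 676.34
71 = 71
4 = 4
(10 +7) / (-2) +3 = -11 / 2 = -5.50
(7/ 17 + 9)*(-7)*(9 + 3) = -13440/ 17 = -790.59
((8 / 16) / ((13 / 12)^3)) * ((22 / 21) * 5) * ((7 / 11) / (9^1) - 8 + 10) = 65600 / 15379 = 4.27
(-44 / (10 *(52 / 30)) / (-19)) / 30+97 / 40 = 24003 / 9880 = 2.43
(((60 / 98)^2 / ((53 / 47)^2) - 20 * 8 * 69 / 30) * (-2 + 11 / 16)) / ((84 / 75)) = 46499145225 / 107910544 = 430.90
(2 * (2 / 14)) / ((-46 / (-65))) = 65 / 161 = 0.40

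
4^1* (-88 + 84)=-16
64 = 64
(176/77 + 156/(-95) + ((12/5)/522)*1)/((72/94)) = 881297/1041390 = 0.85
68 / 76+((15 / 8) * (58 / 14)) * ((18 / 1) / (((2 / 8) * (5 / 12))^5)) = 947679732359 / 83125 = 11400658.43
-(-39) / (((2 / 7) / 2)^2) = 1911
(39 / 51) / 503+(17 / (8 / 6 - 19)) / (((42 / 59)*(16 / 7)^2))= -59683803 / 232039936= -0.26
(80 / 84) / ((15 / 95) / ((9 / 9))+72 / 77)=4180 / 4797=0.87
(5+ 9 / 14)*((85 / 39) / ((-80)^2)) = 1343 / 698880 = 0.00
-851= -851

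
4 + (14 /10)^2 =149 /25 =5.96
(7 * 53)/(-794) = -371/794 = -0.47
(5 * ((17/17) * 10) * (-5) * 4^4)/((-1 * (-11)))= -64000/11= -5818.18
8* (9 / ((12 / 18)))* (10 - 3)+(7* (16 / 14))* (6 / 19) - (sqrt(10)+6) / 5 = 71946 / 95 - sqrt(10) / 5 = 756.69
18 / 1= 18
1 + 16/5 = 21/5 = 4.20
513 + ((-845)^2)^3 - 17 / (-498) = 181288224859305536741 / 498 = 364032580038766138.03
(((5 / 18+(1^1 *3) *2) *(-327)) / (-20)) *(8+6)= 86219 / 60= 1436.98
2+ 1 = 3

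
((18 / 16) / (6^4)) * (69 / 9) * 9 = 23 / 384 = 0.06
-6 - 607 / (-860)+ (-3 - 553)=-482713 / 860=-561.29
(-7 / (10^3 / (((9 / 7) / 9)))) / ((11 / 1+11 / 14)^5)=-67228 / 15287262890625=-0.00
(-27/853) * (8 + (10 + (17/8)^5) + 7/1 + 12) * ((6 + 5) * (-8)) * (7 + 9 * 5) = 10163206053/873472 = 11635.41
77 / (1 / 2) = 154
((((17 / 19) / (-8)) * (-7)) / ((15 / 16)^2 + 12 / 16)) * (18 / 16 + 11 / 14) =0.92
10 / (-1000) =-1 / 100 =-0.01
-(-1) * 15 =15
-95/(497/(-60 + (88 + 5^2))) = -5035/497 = -10.13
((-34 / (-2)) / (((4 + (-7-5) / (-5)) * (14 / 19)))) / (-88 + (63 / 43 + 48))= -69445 / 742336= -0.09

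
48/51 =16/17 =0.94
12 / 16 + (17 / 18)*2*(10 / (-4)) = -143 / 36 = -3.97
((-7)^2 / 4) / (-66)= -49 / 264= -0.19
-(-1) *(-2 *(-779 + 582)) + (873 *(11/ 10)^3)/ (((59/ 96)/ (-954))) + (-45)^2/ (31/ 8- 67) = -1343247809074/ 744875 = -1803319.76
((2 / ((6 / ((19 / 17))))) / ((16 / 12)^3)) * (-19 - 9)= -1197 / 272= -4.40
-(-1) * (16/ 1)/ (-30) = -8/ 15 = -0.53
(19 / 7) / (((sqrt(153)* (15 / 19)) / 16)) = 5776* sqrt(17) / 5355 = 4.45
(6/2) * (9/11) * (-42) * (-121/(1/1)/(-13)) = -12474/13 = -959.54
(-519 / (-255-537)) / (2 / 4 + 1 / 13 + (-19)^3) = -2249 / 23538108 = -0.00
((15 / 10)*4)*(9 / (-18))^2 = 3 / 2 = 1.50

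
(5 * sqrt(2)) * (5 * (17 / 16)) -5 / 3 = -5 / 3 + 425 * sqrt(2) / 16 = 35.90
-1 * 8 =-8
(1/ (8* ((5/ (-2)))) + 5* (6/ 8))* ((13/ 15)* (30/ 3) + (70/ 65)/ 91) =32.11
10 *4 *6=240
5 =5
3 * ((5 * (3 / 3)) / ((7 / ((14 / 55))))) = 6 / 11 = 0.55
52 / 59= 0.88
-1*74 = -74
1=1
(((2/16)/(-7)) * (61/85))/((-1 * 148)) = 61/704480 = 0.00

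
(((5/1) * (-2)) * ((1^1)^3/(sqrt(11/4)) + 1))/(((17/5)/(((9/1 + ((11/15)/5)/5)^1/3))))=-14.19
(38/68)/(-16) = -0.03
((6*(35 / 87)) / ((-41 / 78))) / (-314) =2730 / 186673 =0.01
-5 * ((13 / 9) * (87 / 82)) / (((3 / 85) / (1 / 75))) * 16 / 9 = -5.15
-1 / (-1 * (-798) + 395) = -1 / 1193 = -0.00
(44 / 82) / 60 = 11 / 1230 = 0.01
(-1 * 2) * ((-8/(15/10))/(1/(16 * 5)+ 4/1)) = 2560/963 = 2.66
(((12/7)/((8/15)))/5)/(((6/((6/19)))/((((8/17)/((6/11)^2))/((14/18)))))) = 0.07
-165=-165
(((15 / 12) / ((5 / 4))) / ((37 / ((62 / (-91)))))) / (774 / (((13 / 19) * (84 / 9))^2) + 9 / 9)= -45136 / 48973607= -0.00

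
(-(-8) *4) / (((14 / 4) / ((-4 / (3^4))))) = -256 / 567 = -0.45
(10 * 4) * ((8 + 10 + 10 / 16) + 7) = 1025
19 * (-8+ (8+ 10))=190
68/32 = 17/8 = 2.12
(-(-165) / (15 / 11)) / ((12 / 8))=242 / 3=80.67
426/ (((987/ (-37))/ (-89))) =467606/ 329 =1421.29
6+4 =10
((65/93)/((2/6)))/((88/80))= 650/341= 1.91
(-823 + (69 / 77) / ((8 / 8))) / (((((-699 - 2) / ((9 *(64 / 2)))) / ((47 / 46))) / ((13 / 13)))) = 428427936 / 1241471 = 345.10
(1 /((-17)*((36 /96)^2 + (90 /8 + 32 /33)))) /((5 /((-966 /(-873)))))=-9856 /9358075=-0.00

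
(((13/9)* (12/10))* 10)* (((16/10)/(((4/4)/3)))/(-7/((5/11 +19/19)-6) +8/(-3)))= -960/13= -73.85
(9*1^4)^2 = 81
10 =10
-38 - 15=-53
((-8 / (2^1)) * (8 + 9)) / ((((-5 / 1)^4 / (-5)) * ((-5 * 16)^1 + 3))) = -68 / 9625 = -0.01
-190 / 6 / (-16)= 95 / 48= 1.98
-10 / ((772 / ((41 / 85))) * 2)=-41 / 13124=-0.00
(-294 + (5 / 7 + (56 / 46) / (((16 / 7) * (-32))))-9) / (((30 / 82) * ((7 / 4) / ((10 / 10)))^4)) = -510847454 / 5798415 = -88.10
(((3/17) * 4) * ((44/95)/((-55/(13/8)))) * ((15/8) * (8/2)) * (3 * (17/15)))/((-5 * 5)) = 117/11875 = 0.01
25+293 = 318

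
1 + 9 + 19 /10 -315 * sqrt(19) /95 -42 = -301 /10 -63 * sqrt(19) /19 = -44.55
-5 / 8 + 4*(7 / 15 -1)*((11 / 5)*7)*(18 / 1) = -118397 / 200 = -591.98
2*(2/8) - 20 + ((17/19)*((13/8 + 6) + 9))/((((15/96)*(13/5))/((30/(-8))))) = -156.81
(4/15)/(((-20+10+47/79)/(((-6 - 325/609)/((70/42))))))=1257364/11312175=0.11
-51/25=-2.04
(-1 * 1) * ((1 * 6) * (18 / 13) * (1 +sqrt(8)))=-216 * sqrt(2) / 13 - 108 / 13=-31.81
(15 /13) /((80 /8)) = 3 /26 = 0.12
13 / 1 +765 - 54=724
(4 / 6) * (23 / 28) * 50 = 575 / 21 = 27.38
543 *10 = 5430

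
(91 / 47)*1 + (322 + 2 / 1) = 15319 / 47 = 325.94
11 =11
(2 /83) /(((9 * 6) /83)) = 1 /27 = 0.04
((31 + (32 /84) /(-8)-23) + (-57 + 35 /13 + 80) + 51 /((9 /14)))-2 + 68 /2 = 13193 /91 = 144.98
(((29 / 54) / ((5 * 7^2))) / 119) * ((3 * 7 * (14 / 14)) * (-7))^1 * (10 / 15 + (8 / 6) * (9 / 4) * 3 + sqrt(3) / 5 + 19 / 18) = -5597 / 192780- 29 * sqrt(3) / 53550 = -0.03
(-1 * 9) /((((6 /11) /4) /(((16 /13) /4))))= -264 /13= -20.31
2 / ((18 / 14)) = 14 / 9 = 1.56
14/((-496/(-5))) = 35/248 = 0.14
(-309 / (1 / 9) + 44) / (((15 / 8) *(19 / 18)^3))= -42565824 / 34295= -1241.17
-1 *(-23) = 23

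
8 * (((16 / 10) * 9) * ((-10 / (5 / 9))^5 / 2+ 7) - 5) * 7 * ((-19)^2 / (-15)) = 1375172557304 / 75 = 18335634097.39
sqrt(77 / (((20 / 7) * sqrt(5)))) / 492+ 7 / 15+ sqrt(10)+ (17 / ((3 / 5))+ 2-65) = -171 / 5+ 7 * sqrt(11) * 5^(1 / 4) / 4920+ sqrt(10) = -31.03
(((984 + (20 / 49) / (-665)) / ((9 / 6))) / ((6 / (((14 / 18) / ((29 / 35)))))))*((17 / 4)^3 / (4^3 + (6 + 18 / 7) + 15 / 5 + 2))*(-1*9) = -39382141265 / 43083792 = -914.08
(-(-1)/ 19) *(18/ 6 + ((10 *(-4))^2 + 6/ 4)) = 3209/ 38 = 84.45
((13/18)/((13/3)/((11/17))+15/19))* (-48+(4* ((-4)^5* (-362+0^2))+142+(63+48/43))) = 57749957265/403684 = 143057.34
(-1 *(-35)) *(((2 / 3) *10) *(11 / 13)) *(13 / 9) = 7700 / 27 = 285.19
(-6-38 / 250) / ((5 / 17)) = -13073 / 625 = -20.92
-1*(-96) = 96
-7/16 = -0.44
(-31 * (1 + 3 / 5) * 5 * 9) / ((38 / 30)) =-33480 / 19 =-1762.11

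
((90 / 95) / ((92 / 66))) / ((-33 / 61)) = -549 / 437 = -1.26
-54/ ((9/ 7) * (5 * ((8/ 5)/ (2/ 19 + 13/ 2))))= -34.68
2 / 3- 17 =-16.33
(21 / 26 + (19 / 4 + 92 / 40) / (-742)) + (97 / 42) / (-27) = 11136287 / 15626520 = 0.71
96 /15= 32 /5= 6.40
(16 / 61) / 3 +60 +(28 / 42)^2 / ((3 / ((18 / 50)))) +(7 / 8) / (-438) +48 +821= 4964945917 / 5343600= 929.14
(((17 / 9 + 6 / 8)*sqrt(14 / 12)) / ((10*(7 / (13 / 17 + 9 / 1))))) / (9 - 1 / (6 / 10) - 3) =1577*sqrt(42) / 111384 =0.09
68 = 68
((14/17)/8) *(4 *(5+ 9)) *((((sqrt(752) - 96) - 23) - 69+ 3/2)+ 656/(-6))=-1547.31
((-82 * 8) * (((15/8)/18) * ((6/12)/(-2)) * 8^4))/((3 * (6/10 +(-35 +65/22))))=-23091200/31131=-741.74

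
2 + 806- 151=657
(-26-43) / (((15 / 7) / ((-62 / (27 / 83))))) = 828506 / 135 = 6137.08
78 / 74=39 / 37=1.05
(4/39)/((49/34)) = 136/1911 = 0.07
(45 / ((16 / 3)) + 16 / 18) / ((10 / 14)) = 9401 / 720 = 13.06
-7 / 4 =-1.75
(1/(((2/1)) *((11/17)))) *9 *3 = 459/22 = 20.86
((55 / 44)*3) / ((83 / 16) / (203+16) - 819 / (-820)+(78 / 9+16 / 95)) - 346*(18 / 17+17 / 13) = -4866836443418 / 5946522361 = -818.43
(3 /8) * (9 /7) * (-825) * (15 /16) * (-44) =3675375 /224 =16407.92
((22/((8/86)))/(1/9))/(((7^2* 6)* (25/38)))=26961/2450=11.00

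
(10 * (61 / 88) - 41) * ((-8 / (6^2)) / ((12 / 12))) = 1499 / 198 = 7.57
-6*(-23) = 138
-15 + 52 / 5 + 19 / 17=-296 / 85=-3.48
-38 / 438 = -19 / 219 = -0.09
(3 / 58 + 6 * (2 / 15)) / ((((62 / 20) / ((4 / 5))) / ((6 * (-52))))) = -308256 / 4495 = -68.58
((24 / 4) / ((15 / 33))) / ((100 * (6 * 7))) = 11 / 3500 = 0.00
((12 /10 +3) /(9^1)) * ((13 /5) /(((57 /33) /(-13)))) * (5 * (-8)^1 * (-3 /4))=-26026 /95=-273.96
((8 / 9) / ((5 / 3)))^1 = 8 / 15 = 0.53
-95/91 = -1.04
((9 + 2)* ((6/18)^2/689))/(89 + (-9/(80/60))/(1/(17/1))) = -44/638703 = -0.00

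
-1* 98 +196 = 98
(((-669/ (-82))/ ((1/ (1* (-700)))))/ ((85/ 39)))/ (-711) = 202930/ 55063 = 3.69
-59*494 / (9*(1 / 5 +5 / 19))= -1384435 / 198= -6992.10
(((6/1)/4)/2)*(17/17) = 3/4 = 0.75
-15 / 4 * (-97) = 1455 / 4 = 363.75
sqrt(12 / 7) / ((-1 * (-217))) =2 * sqrt(21) / 1519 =0.01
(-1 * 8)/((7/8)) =-64/7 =-9.14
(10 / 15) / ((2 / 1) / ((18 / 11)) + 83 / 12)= 24 / 293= 0.08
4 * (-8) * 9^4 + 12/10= -1049754/5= -209950.80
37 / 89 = 0.42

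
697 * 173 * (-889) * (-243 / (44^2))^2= -6329846659941 / 3748096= -1688816.58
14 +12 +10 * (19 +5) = 266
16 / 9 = 1.78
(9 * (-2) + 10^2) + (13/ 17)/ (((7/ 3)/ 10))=10148/ 119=85.28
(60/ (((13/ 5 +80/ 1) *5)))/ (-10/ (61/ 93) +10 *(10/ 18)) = -1647/ 109858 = -0.01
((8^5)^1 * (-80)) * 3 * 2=-15728640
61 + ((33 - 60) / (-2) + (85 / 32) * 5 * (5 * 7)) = 17259 / 32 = 539.34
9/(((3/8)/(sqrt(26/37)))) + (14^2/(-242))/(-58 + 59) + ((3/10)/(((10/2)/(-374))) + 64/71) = -4799901/214775 + 24 * sqrt(962)/37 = -2.23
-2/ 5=-0.40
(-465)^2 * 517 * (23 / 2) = 2571131475 / 2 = 1285565737.50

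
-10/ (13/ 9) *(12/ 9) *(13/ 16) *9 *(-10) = 675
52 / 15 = 3.47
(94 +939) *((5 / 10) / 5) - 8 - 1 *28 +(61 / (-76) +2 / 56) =88489 / 1330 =66.53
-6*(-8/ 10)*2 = 48/ 5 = 9.60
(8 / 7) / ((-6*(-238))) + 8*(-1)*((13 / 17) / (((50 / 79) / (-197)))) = 1904.18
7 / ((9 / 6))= 14 / 3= 4.67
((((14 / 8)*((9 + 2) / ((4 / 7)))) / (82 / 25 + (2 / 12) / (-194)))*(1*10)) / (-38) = -19606125 / 7252148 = -2.70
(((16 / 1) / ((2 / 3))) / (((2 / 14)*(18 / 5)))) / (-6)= -70 / 9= -7.78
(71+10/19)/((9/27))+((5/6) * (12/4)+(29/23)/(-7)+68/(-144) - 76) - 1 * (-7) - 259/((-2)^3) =39600943/220248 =179.80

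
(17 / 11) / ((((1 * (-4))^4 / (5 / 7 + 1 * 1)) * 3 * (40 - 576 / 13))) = -0.00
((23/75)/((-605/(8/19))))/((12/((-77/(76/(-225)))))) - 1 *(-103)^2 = -421283551/39710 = -10609.00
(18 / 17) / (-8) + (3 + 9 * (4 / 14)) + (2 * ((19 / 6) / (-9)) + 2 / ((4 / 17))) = 170101 / 12852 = 13.24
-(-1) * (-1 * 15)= -15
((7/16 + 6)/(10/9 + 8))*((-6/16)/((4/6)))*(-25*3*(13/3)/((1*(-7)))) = -2711475/146944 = -18.45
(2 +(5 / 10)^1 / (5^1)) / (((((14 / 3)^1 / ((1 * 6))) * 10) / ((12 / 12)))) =27 / 100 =0.27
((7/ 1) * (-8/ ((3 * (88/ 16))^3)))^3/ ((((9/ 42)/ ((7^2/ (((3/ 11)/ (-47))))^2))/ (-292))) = 1949542939061387264/ 10356281643411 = 188247.39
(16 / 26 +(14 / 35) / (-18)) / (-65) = -347 / 38025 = -0.01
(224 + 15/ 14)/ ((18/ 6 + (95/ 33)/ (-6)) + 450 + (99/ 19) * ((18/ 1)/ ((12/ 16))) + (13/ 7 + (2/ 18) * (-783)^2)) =5927031/ 1809157123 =0.00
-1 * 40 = -40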